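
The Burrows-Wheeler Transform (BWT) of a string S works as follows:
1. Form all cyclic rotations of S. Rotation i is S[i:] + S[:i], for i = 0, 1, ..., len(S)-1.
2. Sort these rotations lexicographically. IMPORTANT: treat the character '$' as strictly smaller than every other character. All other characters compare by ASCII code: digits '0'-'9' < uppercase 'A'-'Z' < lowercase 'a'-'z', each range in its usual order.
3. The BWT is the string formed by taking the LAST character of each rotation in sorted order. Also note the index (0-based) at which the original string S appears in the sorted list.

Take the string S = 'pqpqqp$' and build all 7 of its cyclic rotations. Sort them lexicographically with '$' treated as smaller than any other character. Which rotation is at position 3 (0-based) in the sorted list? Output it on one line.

Answer: pqqp$pq

Derivation:
All 7 rotations (rotation i = S[i:]+S[:i]):
  rot[0] = pqpqqp$
  rot[1] = qpqqp$p
  rot[2] = pqqp$pq
  rot[3] = qqp$pqp
  rot[4] = qp$pqpq
  rot[5] = p$pqpqq
  rot[6] = $pqpqqp
Sorted (with $ < everything):
  sorted[0] = $pqpqqp
  sorted[1] = p$pqpqq
  sorted[2] = pqpqqp$
  sorted[3] = pqqp$pq
  sorted[4] = qp$pqpq
  sorted[5] = qpqqp$p
  sorted[6] = qqp$pqp
sorted[3] = pqqp$pq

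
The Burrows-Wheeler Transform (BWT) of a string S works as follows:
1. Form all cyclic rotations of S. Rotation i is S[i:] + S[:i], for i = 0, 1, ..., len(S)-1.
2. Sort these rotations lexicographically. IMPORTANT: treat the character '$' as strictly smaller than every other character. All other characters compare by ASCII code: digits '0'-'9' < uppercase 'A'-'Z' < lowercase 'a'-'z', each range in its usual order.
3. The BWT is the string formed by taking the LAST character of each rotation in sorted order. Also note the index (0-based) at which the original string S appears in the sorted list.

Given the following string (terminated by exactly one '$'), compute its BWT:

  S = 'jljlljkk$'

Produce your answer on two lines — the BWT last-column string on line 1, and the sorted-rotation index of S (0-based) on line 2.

All 9 rotations (rotation i = S[i:]+S[:i]):
  rot[0] = jljlljkk$
  rot[1] = ljlljkk$j
  rot[2] = jlljkk$jl
  rot[3] = lljkk$jlj
  rot[4] = ljkk$jljl
  rot[5] = jkk$jljll
  rot[6] = kk$jljllj
  rot[7] = k$jljlljk
  rot[8] = $jljlljkk
Sorted (with $ < everything):
  sorted[0] = $jljlljkk  (last char: 'k')
  sorted[1] = jkk$jljll  (last char: 'l')
  sorted[2] = jljlljkk$  (last char: '$')
  sorted[3] = jlljkk$jl  (last char: 'l')
  sorted[4] = k$jljlljk  (last char: 'k')
  sorted[5] = kk$jljllj  (last char: 'j')
  sorted[6] = ljkk$jljl  (last char: 'l')
  sorted[7] = ljlljkk$j  (last char: 'j')
  sorted[8] = lljkk$jlj  (last char: 'j')
Last column: kl$lkjljj
Original string S is at sorted index 2

Answer: kl$lkjljj
2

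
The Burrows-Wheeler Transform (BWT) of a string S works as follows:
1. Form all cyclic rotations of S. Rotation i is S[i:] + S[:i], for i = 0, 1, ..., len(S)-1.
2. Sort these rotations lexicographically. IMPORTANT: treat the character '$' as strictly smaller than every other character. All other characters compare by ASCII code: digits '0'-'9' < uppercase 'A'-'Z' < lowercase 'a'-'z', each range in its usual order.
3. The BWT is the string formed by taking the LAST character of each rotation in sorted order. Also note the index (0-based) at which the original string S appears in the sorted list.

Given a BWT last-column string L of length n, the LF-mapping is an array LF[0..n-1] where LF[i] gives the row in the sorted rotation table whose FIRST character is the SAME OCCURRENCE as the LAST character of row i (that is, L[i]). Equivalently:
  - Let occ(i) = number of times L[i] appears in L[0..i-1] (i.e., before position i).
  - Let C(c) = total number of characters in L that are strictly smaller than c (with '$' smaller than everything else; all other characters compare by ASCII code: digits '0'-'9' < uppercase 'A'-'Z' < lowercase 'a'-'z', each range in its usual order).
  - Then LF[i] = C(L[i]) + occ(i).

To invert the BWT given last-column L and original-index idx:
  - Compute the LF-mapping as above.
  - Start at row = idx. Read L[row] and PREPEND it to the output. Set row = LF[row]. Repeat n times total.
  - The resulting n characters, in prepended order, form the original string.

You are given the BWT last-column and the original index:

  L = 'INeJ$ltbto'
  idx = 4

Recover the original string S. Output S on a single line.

Answer: bottleJNI$

Derivation:
LF mapping: 1 3 5 2 0 6 8 4 9 7
Walk LF starting at row 4, prepending L[row]:
  step 1: row=4, L[4]='$', prepend. Next row=LF[4]=0
  step 2: row=0, L[0]='I', prepend. Next row=LF[0]=1
  step 3: row=1, L[1]='N', prepend. Next row=LF[1]=3
  step 4: row=3, L[3]='J', prepend. Next row=LF[3]=2
  step 5: row=2, L[2]='e', prepend. Next row=LF[2]=5
  step 6: row=5, L[5]='l', prepend. Next row=LF[5]=6
  step 7: row=6, L[6]='t', prepend. Next row=LF[6]=8
  step 8: row=8, L[8]='t', prepend. Next row=LF[8]=9
  step 9: row=9, L[9]='o', prepend. Next row=LF[9]=7
  step 10: row=7, L[7]='b', prepend. Next row=LF[7]=4
Reversed output: bottleJNI$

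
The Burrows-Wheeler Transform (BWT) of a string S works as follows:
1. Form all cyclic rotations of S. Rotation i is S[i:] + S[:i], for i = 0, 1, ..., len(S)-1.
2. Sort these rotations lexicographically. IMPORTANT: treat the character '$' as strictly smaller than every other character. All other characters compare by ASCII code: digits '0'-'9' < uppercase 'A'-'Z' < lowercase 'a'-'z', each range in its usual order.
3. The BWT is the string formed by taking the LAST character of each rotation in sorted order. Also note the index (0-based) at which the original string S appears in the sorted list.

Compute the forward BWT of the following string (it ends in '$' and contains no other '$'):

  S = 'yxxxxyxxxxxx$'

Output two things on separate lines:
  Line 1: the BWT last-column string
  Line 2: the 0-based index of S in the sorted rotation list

All 13 rotations (rotation i = S[i:]+S[:i]):
  rot[0] = yxxxxyxxxxxx$
  rot[1] = xxxxyxxxxxx$y
  rot[2] = xxxyxxxxxx$yx
  rot[3] = xxyxxxxxx$yxx
  rot[4] = xyxxxxxx$yxxx
  rot[5] = yxxxxxx$yxxxx
  rot[6] = xxxxxx$yxxxxy
  rot[7] = xxxxx$yxxxxyx
  rot[8] = xxxx$yxxxxyxx
  rot[9] = xxx$yxxxxyxxx
  rot[10] = xx$yxxxxyxxxx
  rot[11] = x$yxxxxyxxxxx
  rot[12] = $yxxxxyxxxxxx
Sorted (with $ < everything):
  sorted[0] = $yxxxxyxxxxxx  (last char: 'x')
  sorted[1] = x$yxxxxyxxxxx  (last char: 'x')
  sorted[2] = xx$yxxxxyxxxx  (last char: 'x')
  sorted[3] = xxx$yxxxxyxxx  (last char: 'x')
  sorted[4] = xxxx$yxxxxyxx  (last char: 'x')
  sorted[5] = xxxxx$yxxxxyx  (last char: 'x')
  sorted[6] = xxxxxx$yxxxxy  (last char: 'y')
  sorted[7] = xxxxyxxxxxx$y  (last char: 'y')
  sorted[8] = xxxyxxxxxx$yx  (last char: 'x')
  sorted[9] = xxyxxxxxx$yxx  (last char: 'x')
  sorted[10] = xyxxxxxx$yxxx  (last char: 'x')
  sorted[11] = yxxxxxx$yxxxx  (last char: 'x')
  sorted[12] = yxxxxyxxxxxx$  (last char: '$')
Last column: xxxxxxyyxxxx$
Original string S is at sorted index 12

Answer: xxxxxxyyxxxx$
12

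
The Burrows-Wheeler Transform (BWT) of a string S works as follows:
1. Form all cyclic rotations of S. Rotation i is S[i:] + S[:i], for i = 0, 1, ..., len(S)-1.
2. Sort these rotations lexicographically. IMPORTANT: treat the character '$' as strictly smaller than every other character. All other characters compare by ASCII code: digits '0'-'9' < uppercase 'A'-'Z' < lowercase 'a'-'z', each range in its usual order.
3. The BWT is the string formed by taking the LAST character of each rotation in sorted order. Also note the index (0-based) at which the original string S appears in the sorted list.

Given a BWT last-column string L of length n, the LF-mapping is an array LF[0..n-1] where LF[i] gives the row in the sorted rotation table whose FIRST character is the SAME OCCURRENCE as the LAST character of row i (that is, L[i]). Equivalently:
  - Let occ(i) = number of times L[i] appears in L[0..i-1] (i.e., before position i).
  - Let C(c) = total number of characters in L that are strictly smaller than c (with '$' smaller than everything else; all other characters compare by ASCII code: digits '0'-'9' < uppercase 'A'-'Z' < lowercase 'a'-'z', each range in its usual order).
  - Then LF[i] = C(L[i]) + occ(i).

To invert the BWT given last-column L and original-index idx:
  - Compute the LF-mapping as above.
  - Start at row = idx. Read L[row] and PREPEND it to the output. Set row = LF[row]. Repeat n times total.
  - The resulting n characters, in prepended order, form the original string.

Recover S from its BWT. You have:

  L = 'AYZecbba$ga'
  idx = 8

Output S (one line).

Answer: cabbageZYA$

Derivation:
LF mapping: 1 2 3 9 8 6 7 4 0 10 5
Walk LF starting at row 8, prepending L[row]:
  step 1: row=8, L[8]='$', prepend. Next row=LF[8]=0
  step 2: row=0, L[0]='A', prepend. Next row=LF[0]=1
  step 3: row=1, L[1]='Y', prepend. Next row=LF[1]=2
  step 4: row=2, L[2]='Z', prepend. Next row=LF[2]=3
  step 5: row=3, L[3]='e', prepend. Next row=LF[3]=9
  step 6: row=9, L[9]='g', prepend. Next row=LF[9]=10
  step 7: row=10, L[10]='a', prepend. Next row=LF[10]=5
  step 8: row=5, L[5]='b', prepend. Next row=LF[5]=6
  step 9: row=6, L[6]='b', prepend. Next row=LF[6]=7
  step 10: row=7, L[7]='a', prepend. Next row=LF[7]=4
  step 11: row=4, L[4]='c', prepend. Next row=LF[4]=8
Reversed output: cabbageZYA$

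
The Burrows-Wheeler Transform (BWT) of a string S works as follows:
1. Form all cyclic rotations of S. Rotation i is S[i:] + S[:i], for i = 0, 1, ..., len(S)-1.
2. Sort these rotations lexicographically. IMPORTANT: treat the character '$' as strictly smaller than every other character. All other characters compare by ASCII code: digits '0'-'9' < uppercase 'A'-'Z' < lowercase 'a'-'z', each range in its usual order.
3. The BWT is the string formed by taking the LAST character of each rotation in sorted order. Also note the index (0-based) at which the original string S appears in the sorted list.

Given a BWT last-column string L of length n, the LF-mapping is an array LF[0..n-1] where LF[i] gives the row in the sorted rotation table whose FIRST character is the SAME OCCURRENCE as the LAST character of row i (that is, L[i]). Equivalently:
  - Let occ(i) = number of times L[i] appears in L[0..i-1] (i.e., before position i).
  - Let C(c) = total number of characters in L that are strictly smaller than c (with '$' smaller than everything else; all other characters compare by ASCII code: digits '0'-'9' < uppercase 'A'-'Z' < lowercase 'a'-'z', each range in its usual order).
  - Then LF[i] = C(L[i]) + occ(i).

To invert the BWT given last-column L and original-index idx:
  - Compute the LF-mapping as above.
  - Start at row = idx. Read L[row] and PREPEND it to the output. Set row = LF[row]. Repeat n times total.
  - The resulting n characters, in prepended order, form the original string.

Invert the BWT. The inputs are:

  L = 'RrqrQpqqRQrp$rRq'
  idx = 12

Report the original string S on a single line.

Answer: rQRqQqpRrqpqrrR$

Derivation:
LF mapping: 3 12 8 13 1 6 9 10 4 2 14 7 0 15 5 11
Walk LF starting at row 12, prepending L[row]:
  step 1: row=12, L[12]='$', prepend. Next row=LF[12]=0
  step 2: row=0, L[0]='R', prepend. Next row=LF[0]=3
  step 3: row=3, L[3]='r', prepend. Next row=LF[3]=13
  step 4: row=13, L[13]='r', prepend. Next row=LF[13]=15
  step 5: row=15, L[15]='q', prepend. Next row=LF[15]=11
  step 6: row=11, L[11]='p', prepend. Next row=LF[11]=7
  step 7: row=7, L[7]='q', prepend. Next row=LF[7]=10
  step 8: row=10, L[10]='r', prepend. Next row=LF[10]=14
  step 9: row=14, L[14]='R', prepend. Next row=LF[14]=5
  step 10: row=5, L[5]='p', prepend. Next row=LF[5]=6
  step 11: row=6, L[6]='q', prepend. Next row=LF[6]=9
  step 12: row=9, L[9]='Q', prepend. Next row=LF[9]=2
  step 13: row=2, L[2]='q', prepend. Next row=LF[2]=8
  step 14: row=8, L[8]='R', prepend. Next row=LF[8]=4
  step 15: row=4, L[4]='Q', prepend. Next row=LF[4]=1
  step 16: row=1, L[1]='r', prepend. Next row=LF[1]=12
Reversed output: rQRqQqpRrqpqrrR$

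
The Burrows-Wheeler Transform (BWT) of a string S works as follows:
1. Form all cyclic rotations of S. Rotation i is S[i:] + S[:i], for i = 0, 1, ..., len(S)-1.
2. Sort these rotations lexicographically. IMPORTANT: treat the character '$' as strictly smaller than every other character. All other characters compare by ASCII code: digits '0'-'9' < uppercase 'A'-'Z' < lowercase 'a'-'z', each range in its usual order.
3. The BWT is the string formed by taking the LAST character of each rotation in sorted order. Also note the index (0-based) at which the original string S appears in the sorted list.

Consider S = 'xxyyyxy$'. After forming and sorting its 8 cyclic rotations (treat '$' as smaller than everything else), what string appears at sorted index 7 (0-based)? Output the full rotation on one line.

Answer: yyyxy$xx

Derivation:
All 8 rotations (rotation i = S[i:]+S[:i]):
  rot[0] = xxyyyxy$
  rot[1] = xyyyxy$x
  rot[2] = yyyxy$xx
  rot[3] = yyxy$xxy
  rot[4] = yxy$xxyy
  rot[5] = xy$xxyyy
  rot[6] = y$xxyyyx
  rot[7] = $xxyyyxy
Sorted (with $ < everything):
  sorted[0] = $xxyyyxy
  sorted[1] = xxyyyxy$
  sorted[2] = xy$xxyyy
  sorted[3] = xyyyxy$x
  sorted[4] = y$xxyyyx
  sorted[5] = yxy$xxyy
  sorted[6] = yyxy$xxy
  sorted[7] = yyyxy$xx
sorted[7] = yyyxy$xx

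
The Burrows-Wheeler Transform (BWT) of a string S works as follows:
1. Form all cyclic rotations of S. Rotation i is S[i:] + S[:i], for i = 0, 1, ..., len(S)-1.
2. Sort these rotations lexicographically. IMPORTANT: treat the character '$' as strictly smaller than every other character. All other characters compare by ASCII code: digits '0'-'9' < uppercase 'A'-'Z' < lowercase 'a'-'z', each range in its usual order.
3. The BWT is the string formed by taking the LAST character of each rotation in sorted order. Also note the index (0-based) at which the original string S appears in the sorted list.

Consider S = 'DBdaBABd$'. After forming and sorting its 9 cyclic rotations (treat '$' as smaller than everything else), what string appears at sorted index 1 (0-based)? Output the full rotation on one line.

Answer: ABd$DBdaB

Derivation:
All 9 rotations (rotation i = S[i:]+S[:i]):
  rot[0] = DBdaBABd$
  rot[1] = BdaBABd$D
  rot[2] = daBABd$DB
  rot[3] = aBABd$DBd
  rot[4] = BABd$DBda
  rot[5] = ABd$DBdaB
  rot[6] = Bd$DBdaBA
  rot[7] = d$DBdaBAB
  rot[8] = $DBdaBABd
Sorted (with $ < everything):
  sorted[0] = $DBdaBABd
  sorted[1] = ABd$DBdaB
  sorted[2] = BABd$DBda
  sorted[3] = Bd$DBdaBA
  sorted[4] = BdaBABd$D
  sorted[5] = DBdaBABd$
  sorted[6] = aBABd$DBd
  sorted[7] = d$DBdaBAB
  sorted[8] = daBABd$DB
sorted[1] = ABd$DBdaB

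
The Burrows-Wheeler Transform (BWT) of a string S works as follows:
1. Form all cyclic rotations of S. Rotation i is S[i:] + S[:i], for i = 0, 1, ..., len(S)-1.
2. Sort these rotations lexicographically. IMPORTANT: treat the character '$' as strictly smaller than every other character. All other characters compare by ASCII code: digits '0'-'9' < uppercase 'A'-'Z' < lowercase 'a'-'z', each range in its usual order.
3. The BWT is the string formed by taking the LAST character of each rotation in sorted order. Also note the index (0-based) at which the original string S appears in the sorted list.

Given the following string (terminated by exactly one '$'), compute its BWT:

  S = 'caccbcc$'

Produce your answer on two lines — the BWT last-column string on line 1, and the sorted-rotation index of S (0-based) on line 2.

Answer: cccc$cba
4

Derivation:
All 8 rotations (rotation i = S[i:]+S[:i]):
  rot[0] = caccbcc$
  rot[1] = accbcc$c
  rot[2] = ccbcc$ca
  rot[3] = cbcc$cac
  rot[4] = bcc$cacc
  rot[5] = cc$caccb
  rot[6] = c$caccbc
  rot[7] = $caccbcc
Sorted (with $ < everything):
  sorted[0] = $caccbcc  (last char: 'c')
  sorted[1] = accbcc$c  (last char: 'c')
  sorted[2] = bcc$cacc  (last char: 'c')
  sorted[3] = c$caccbc  (last char: 'c')
  sorted[4] = caccbcc$  (last char: '$')
  sorted[5] = cbcc$cac  (last char: 'c')
  sorted[6] = cc$caccb  (last char: 'b')
  sorted[7] = ccbcc$ca  (last char: 'a')
Last column: cccc$cba
Original string S is at sorted index 4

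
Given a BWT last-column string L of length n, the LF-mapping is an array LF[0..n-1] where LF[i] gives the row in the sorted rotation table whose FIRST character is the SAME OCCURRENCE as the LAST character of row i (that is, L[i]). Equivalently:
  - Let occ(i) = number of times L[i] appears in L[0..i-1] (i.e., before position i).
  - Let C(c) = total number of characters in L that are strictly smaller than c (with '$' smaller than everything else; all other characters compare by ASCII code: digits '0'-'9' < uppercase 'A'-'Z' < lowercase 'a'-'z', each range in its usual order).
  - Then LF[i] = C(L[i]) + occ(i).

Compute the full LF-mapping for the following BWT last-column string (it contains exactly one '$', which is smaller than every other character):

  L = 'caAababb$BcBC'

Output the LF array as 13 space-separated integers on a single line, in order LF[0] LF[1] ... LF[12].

Answer: 11 5 1 6 8 7 9 10 0 2 12 3 4

Derivation:
Char counts: '$':1, 'A':1, 'B':2, 'C':1, 'a':3, 'b':3, 'c':2
C (first-col start): C('$')=0, C('A')=1, C('B')=2, C('C')=4, C('a')=5, C('b')=8, C('c')=11
L[0]='c': occ=0, LF[0]=C('c')+0=11+0=11
L[1]='a': occ=0, LF[1]=C('a')+0=5+0=5
L[2]='A': occ=0, LF[2]=C('A')+0=1+0=1
L[3]='a': occ=1, LF[3]=C('a')+1=5+1=6
L[4]='b': occ=0, LF[4]=C('b')+0=8+0=8
L[5]='a': occ=2, LF[5]=C('a')+2=5+2=7
L[6]='b': occ=1, LF[6]=C('b')+1=8+1=9
L[7]='b': occ=2, LF[7]=C('b')+2=8+2=10
L[8]='$': occ=0, LF[8]=C('$')+0=0+0=0
L[9]='B': occ=0, LF[9]=C('B')+0=2+0=2
L[10]='c': occ=1, LF[10]=C('c')+1=11+1=12
L[11]='B': occ=1, LF[11]=C('B')+1=2+1=3
L[12]='C': occ=0, LF[12]=C('C')+0=4+0=4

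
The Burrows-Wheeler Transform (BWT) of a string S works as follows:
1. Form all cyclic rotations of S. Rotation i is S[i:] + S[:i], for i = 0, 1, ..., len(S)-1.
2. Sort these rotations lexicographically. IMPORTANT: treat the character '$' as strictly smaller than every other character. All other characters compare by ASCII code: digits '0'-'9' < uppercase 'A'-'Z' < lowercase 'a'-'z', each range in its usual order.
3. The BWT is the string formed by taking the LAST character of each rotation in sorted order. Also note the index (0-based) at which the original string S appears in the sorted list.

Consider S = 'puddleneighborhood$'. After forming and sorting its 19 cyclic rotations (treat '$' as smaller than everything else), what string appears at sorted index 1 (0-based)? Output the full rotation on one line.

Answer: borhood$puddleneigh

Derivation:
All 19 rotations (rotation i = S[i:]+S[:i]):
  rot[0] = puddleneighborhood$
  rot[1] = uddleneighborhood$p
  rot[2] = ddleneighborhood$pu
  rot[3] = dleneighborhood$pud
  rot[4] = leneighborhood$pudd
  rot[5] = eneighborhood$puddl
  rot[6] = neighborhood$puddle
  rot[7] = eighborhood$puddlen
  rot[8] = ighborhood$puddlene
  rot[9] = ghborhood$puddlenei
  rot[10] = hborhood$puddleneig
  rot[11] = borhood$puddleneigh
  rot[12] = orhood$puddleneighb
  rot[13] = rhood$puddleneighbo
  rot[14] = hood$puddleneighbor
  rot[15] = ood$puddleneighborh
  rot[16] = od$puddleneighborho
  rot[17] = d$puddleneighborhoo
  rot[18] = $puddleneighborhood
Sorted (with $ < everything):
  sorted[0] = $puddleneighborhood
  sorted[1] = borhood$puddleneigh
  sorted[2] = d$puddleneighborhoo
  sorted[3] = ddleneighborhood$pu
  sorted[4] = dleneighborhood$pud
  sorted[5] = eighborhood$puddlen
  sorted[6] = eneighborhood$puddl
  sorted[7] = ghborhood$puddlenei
  sorted[8] = hborhood$puddleneig
  sorted[9] = hood$puddleneighbor
  sorted[10] = ighborhood$puddlene
  sorted[11] = leneighborhood$pudd
  sorted[12] = neighborhood$puddle
  sorted[13] = od$puddleneighborho
  sorted[14] = ood$puddleneighborh
  sorted[15] = orhood$puddleneighb
  sorted[16] = puddleneighborhood$
  sorted[17] = rhood$puddleneighbo
  sorted[18] = uddleneighborhood$p
sorted[1] = borhood$puddleneigh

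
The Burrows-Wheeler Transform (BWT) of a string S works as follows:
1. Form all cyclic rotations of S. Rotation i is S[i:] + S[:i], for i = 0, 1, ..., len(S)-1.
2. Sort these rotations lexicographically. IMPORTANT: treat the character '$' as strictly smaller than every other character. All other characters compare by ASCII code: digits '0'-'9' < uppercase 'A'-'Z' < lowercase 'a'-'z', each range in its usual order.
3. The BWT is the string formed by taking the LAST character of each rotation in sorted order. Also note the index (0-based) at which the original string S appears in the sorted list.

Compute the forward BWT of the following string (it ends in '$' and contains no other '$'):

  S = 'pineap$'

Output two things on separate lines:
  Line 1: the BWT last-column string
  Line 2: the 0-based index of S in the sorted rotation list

All 7 rotations (rotation i = S[i:]+S[:i]):
  rot[0] = pineap$
  rot[1] = ineap$p
  rot[2] = neap$pi
  rot[3] = eap$pin
  rot[4] = ap$pine
  rot[5] = p$pinea
  rot[6] = $pineap
Sorted (with $ < everything):
  sorted[0] = $pineap  (last char: 'p')
  sorted[1] = ap$pine  (last char: 'e')
  sorted[2] = eap$pin  (last char: 'n')
  sorted[3] = ineap$p  (last char: 'p')
  sorted[4] = neap$pi  (last char: 'i')
  sorted[5] = p$pinea  (last char: 'a')
  sorted[6] = pineap$  (last char: '$')
Last column: penpia$
Original string S is at sorted index 6

Answer: penpia$
6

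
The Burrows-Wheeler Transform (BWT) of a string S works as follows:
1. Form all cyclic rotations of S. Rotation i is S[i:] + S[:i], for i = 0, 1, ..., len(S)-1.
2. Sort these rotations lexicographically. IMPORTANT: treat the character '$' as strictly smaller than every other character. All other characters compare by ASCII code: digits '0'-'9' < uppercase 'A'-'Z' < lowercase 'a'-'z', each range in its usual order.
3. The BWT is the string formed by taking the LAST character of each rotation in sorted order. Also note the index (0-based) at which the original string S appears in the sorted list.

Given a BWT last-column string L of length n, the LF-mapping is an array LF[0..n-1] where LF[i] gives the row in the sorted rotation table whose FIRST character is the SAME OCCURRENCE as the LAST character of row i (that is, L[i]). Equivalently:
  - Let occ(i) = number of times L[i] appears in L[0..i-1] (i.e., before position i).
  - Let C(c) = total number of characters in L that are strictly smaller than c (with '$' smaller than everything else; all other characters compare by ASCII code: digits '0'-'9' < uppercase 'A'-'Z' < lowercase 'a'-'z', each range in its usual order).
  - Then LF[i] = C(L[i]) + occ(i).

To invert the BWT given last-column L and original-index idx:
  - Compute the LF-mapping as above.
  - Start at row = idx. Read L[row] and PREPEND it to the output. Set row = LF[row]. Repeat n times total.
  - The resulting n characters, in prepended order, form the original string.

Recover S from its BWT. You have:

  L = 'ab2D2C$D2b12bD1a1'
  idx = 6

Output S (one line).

Answer: 2C221b1D2DabD1ba$

Derivation:
LF mapping: 12 14 4 9 5 8 0 10 6 15 1 7 16 11 2 13 3
Walk LF starting at row 6, prepending L[row]:
  step 1: row=6, L[6]='$', prepend. Next row=LF[6]=0
  step 2: row=0, L[0]='a', prepend. Next row=LF[0]=12
  step 3: row=12, L[12]='b', prepend. Next row=LF[12]=16
  step 4: row=16, L[16]='1', prepend. Next row=LF[16]=3
  step 5: row=3, L[3]='D', prepend. Next row=LF[3]=9
  step 6: row=9, L[9]='b', prepend. Next row=LF[9]=15
  step 7: row=15, L[15]='a', prepend. Next row=LF[15]=13
  step 8: row=13, L[13]='D', prepend. Next row=LF[13]=11
  step 9: row=11, L[11]='2', prepend. Next row=LF[11]=7
  step 10: row=7, L[7]='D', prepend. Next row=LF[7]=10
  step 11: row=10, L[10]='1', prepend. Next row=LF[10]=1
  step 12: row=1, L[1]='b', prepend. Next row=LF[1]=14
  step 13: row=14, L[14]='1', prepend. Next row=LF[14]=2
  step 14: row=2, L[2]='2', prepend. Next row=LF[2]=4
  step 15: row=4, L[4]='2', prepend. Next row=LF[4]=5
  step 16: row=5, L[5]='C', prepend. Next row=LF[5]=8
  step 17: row=8, L[8]='2', prepend. Next row=LF[8]=6
Reversed output: 2C221b1D2DabD1ba$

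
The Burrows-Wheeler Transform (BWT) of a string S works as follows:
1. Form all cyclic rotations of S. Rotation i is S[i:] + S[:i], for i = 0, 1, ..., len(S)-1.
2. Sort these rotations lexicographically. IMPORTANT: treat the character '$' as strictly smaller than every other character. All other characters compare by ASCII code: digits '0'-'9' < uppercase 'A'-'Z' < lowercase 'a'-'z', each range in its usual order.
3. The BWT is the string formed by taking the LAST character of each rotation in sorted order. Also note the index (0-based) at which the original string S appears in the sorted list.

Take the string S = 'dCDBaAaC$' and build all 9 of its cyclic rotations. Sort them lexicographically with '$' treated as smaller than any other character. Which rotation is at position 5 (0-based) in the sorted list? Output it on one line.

All 9 rotations (rotation i = S[i:]+S[:i]):
  rot[0] = dCDBaAaC$
  rot[1] = CDBaAaC$d
  rot[2] = DBaAaC$dC
  rot[3] = BaAaC$dCD
  rot[4] = aAaC$dCDB
  rot[5] = AaC$dCDBa
  rot[6] = aC$dCDBaA
  rot[7] = C$dCDBaAa
  rot[8] = $dCDBaAaC
Sorted (with $ < everything):
  sorted[0] = $dCDBaAaC
  sorted[1] = AaC$dCDBa
  sorted[2] = BaAaC$dCD
  sorted[3] = C$dCDBaAa
  sorted[4] = CDBaAaC$d
  sorted[5] = DBaAaC$dC
  sorted[6] = aAaC$dCDB
  sorted[7] = aC$dCDBaA
  sorted[8] = dCDBaAaC$
sorted[5] = DBaAaC$dC

Answer: DBaAaC$dC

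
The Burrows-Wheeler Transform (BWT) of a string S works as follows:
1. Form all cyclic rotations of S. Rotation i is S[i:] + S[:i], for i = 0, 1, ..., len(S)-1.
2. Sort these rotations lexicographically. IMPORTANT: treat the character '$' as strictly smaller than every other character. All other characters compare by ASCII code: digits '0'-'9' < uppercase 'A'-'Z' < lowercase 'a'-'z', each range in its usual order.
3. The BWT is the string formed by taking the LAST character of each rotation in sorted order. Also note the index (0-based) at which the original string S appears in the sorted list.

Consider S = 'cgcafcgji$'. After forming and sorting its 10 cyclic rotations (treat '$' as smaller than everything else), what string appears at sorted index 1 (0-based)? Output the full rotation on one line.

Answer: afcgji$cgc

Derivation:
All 10 rotations (rotation i = S[i:]+S[:i]):
  rot[0] = cgcafcgji$
  rot[1] = gcafcgji$c
  rot[2] = cafcgji$cg
  rot[3] = afcgji$cgc
  rot[4] = fcgji$cgca
  rot[5] = cgji$cgcaf
  rot[6] = gji$cgcafc
  rot[7] = ji$cgcafcg
  rot[8] = i$cgcafcgj
  rot[9] = $cgcafcgji
Sorted (with $ < everything):
  sorted[0] = $cgcafcgji
  sorted[1] = afcgji$cgc
  sorted[2] = cafcgji$cg
  sorted[3] = cgcafcgji$
  sorted[4] = cgji$cgcaf
  sorted[5] = fcgji$cgca
  sorted[6] = gcafcgji$c
  sorted[7] = gji$cgcafc
  sorted[8] = i$cgcafcgj
  sorted[9] = ji$cgcafcg
sorted[1] = afcgji$cgc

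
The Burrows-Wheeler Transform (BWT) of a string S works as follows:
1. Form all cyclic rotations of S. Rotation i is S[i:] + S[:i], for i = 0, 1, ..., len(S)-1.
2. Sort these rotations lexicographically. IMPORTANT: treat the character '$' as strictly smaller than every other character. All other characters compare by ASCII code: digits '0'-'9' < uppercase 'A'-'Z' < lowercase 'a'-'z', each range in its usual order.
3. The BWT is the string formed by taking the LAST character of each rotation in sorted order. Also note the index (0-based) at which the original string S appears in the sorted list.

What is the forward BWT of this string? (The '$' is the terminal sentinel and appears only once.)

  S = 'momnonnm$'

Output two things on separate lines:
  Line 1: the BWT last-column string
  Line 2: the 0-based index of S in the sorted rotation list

All 9 rotations (rotation i = S[i:]+S[:i]):
  rot[0] = momnonnm$
  rot[1] = omnonnm$m
  rot[2] = mnonnm$mo
  rot[3] = nonnm$mom
  rot[4] = onnm$momn
  rot[5] = nnm$momno
  rot[6] = nm$momnon
  rot[7] = m$momnonn
  rot[8] = $momnonnm
Sorted (with $ < everything):
  sorted[0] = $momnonnm  (last char: 'm')
  sorted[1] = m$momnonn  (last char: 'n')
  sorted[2] = mnonnm$mo  (last char: 'o')
  sorted[3] = momnonnm$  (last char: '$')
  sorted[4] = nm$momnon  (last char: 'n')
  sorted[5] = nnm$momno  (last char: 'o')
  sorted[6] = nonnm$mom  (last char: 'm')
  sorted[7] = omnonnm$m  (last char: 'm')
  sorted[8] = onnm$momn  (last char: 'n')
Last column: mno$nommn
Original string S is at sorted index 3

Answer: mno$nommn
3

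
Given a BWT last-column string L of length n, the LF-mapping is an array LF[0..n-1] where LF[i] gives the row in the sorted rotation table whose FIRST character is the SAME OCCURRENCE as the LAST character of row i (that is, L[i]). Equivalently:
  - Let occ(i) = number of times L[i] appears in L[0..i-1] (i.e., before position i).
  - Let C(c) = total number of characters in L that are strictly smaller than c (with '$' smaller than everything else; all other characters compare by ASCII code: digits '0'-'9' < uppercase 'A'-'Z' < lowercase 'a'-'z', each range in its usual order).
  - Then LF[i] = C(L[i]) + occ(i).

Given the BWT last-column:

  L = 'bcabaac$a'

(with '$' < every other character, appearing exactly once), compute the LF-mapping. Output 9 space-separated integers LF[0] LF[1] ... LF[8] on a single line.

Char counts: '$':1, 'a':4, 'b':2, 'c':2
C (first-col start): C('$')=0, C('a')=1, C('b')=5, C('c')=7
L[0]='b': occ=0, LF[0]=C('b')+0=5+0=5
L[1]='c': occ=0, LF[1]=C('c')+0=7+0=7
L[2]='a': occ=0, LF[2]=C('a')+0=1+0=1
L[3]='b': occ=1, LF[3]=C('b')+1=5+1=6
L[4]='a': occ=1, LF[4]=C('a')+1=1+1=2
L[5]='a': occ=2, LF[5]=C('a')+2=1+2=3
L[6]='c': occ=1, LF[6]=C('c')+1=7+1=8
L[7]='$': occ=0, LF[7]=C('$')+0=0+0=0
L[8]='a': occ=3, LF[8]=C('a')+3=1+3=4

Answer: 5 7 1 6 2 3 8 0 4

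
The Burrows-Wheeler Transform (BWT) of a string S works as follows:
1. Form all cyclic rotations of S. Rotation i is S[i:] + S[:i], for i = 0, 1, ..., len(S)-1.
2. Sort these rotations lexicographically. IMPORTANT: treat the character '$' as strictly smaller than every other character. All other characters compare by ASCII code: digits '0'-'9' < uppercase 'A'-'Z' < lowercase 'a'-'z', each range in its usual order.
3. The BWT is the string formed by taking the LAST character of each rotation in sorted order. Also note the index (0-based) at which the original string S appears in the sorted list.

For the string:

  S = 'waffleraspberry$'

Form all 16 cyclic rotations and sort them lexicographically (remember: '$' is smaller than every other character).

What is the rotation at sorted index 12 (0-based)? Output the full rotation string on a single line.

Answer: ry$waffleraspber

Derivation:
All 16 rotations (rotation i = S[i:]+S[:i]):
  rot[0] = waffleraspberry$
  rot[1] = affleraspberry$w
  rot[2] = ffleraspberry$wa
  rot[3] = fleraspberry$waf
  rot[4] = leraspberry$waff
  rot[5] = eraspberry$waffl
  rot[6] = raspberry$waffle
  rot[7] = aspberry$waffler
  rot[8] = spberry$wafflera
  rot[9] = pberry$waffleras
  rot[10] = berry$wafflerasp
  rot[11] = erry$waffleraspb
  rot[12] = rry$waffleraspbe
  rot[13] = ry$waffleraspber
  rot[14] = y$waffleraspberr
  rot[15] = $waffleraspberry
Sorted (with $ < everything):
  sorted[0] = $waffleraspberry
  sorted[1] = affleraspberry$w
  sorted[2] = aspberry$waffler
  sorted[3] = berry$wafflerasp
  sorted[4] = eraspberry$waffl
  sorted[5] = erry$waffleraspb
  sorted[6] = ffleraspberry$wa
  sorted[7] = fleraspberry$waf
  sorted[8] = leraspberry$waff
  sorted[9] = pberry$waffleras
  sorted[10] = raspberry$waffle
  sorted[11] = rry$waffleraspbe
  sorted[12] = ry$waffleraspber
  sorted[13] = spberry$wafflera
  sorted[14] = waffleraspberry$
  sorted[15] = y$waffleraspberr
sorted[12] = ry$waffleraspber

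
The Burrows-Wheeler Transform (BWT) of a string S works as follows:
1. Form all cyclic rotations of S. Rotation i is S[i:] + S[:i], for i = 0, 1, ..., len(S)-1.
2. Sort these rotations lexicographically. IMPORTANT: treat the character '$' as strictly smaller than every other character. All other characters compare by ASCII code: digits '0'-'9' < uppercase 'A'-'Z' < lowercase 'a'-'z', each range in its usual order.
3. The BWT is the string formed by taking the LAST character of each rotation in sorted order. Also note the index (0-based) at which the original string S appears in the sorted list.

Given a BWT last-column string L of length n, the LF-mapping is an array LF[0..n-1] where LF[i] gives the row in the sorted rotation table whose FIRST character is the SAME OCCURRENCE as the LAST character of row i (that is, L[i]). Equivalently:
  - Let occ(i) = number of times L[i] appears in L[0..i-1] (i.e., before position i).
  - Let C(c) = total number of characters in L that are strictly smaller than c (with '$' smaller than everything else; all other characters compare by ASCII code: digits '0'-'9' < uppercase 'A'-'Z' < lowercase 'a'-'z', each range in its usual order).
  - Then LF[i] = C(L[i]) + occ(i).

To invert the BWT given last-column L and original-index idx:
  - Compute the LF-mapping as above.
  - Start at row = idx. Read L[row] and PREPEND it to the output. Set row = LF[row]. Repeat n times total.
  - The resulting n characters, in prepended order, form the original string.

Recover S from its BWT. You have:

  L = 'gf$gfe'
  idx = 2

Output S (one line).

LF mapping: 4 2 0 5 3 1
Walk LF starting at row 2, prepending L[row]:
  step 1: row=2, L[2]='$', prepend. Next row=LF[2]=0
  step 2: row=0, L[0]='g', prepend. Next row=LF[0]=4
  step 3: row=4, L[4]='f', prepend. Next row=LF[4]=3
  step 4: row=3, L[3]='g', prepend. Next row=LF[3]=5
  step 5: row=5, L[5]='e', prepend. Next row=LF[5]=1
  step 6: row=1, L[1]='f', prepend. Next row=LF[1]=2
Reversed output: fegfg$

Answer: fegfg$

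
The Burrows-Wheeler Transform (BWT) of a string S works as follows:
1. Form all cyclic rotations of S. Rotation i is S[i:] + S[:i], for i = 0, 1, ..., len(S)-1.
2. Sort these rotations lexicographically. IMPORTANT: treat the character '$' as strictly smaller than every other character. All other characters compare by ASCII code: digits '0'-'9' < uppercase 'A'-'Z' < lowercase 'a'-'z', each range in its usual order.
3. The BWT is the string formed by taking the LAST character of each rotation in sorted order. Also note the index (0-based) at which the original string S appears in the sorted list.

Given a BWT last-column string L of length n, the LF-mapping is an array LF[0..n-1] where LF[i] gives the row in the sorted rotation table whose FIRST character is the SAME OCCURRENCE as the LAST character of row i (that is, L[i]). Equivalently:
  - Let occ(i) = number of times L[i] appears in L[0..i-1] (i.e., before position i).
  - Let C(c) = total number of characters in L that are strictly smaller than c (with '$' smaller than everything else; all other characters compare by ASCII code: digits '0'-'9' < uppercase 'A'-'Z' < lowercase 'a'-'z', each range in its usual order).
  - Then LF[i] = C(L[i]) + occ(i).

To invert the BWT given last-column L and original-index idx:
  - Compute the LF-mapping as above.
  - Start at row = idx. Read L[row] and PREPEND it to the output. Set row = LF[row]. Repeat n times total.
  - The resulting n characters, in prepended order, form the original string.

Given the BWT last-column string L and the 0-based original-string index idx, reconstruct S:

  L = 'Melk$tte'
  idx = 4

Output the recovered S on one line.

Answer: kettleM$

Derivation:
LF mapping: 1 2 5 4 0 6 7 3
Walk LF starting at row 4, prepending L[row]:
  step 1: row=4, L[4]='$', prepend. Next row=LF[4]=0
  step 2: row=0, L[0]='M', prepend. Next row=LF[0]=1
  step 3: row=1, L[1]='e', prepend. Next row=LF[1]=2
  step 4: row=2, L[2]='l', prepend. Next row=LF[2]=5
  step 5: row=5, L[5]='t', prepend. Next row=LF[5]=6
  step 6: row=6, L[6]='t', prepend. Next row=LF[6]=7
  step 7: row=7, L[7]='e', prepend. Next row=LF[7]=3
  step 8: row=3, L[3]='k', prepend. Next row=LF[3]=4
Reversed output: kettleM$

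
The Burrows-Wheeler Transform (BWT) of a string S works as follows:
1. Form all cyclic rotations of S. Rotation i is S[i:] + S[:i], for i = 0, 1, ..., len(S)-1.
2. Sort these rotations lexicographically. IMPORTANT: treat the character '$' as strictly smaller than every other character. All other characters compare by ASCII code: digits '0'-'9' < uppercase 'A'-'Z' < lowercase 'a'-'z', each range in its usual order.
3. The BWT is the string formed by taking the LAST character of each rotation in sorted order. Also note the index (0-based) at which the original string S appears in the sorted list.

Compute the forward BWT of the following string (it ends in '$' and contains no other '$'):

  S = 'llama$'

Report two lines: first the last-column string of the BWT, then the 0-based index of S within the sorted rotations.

All 6 rotations (rotation i = S[i:]+S[:i]):
  rot[0] = llama$
  rot[1] = lama$l
  rot[2] = ama$ll
  rot[3] = ma$lla
  rot[4] = a$llam
  rot[5] = $llama
Sorted (with $ < everything):
  sorted[0] = $llama  (last char: 'a')
  sorted[1] = a$llam  (last char: 'm')
  sorted[2] = ama$ll  (last char: 'l')
  sorted[3] = lama$l  (last char: 'l')
  sorted[4] = llama$  (last char: '$')
  sorted[5] = ma$lla  (last char: 'a')
Last column: amll$a
Original string S is at sorted index 4

Answer: amll$a
4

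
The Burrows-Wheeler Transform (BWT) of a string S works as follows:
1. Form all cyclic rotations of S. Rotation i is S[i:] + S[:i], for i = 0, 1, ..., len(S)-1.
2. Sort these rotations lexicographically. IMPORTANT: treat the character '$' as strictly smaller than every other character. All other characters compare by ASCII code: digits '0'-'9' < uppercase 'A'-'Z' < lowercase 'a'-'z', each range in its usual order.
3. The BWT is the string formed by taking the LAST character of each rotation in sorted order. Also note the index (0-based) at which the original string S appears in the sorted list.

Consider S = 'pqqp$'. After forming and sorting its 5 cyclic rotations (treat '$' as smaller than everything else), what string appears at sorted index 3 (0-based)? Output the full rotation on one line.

All 5 rotations (rotation i = S[i:]+S[:i]):
  rot[0] = pqqp$
  rot[1] = qqp$p
  rot[2] = qp$pq
  rot[3] = p$pqq
  rot[4] = $pqqp
Sorted (with $ < everything):
  sorted[0] = $pqqp
  sorted[1] = p$pqq
  sorted[2] = pqqp$
  sorted[3] = qp$pq
  sorted[4] = qqp$p
sorted[3] = qp$pq

Answer: qp$pq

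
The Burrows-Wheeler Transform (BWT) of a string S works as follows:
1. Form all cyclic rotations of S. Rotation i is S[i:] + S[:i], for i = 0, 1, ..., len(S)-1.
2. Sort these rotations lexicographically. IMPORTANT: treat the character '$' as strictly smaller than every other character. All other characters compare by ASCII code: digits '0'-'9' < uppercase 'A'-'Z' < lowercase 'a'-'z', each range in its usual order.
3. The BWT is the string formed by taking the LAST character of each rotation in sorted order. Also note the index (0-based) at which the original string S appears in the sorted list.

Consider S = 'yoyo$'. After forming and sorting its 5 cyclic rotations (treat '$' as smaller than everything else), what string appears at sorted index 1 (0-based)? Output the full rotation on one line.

Answer: o$yoy

Derivation:
All 5 rotations (rotation i = S[i:]+S[:i]):
  rot[0] = yoyo$
  rot[1] = oyo$y
  rot[2] = yo$yo
  rot[3] = o$yoy
  rot[4] = $yoyo
Sorted (with $ < everything):
  sorted[0] = $yoyo
  sorted[1] = o$yoy
  sorted[2] = oyo$y
  sorted[3] = yo$yo
  sorted[4] = yoyo$
sorted[1] = o$yoy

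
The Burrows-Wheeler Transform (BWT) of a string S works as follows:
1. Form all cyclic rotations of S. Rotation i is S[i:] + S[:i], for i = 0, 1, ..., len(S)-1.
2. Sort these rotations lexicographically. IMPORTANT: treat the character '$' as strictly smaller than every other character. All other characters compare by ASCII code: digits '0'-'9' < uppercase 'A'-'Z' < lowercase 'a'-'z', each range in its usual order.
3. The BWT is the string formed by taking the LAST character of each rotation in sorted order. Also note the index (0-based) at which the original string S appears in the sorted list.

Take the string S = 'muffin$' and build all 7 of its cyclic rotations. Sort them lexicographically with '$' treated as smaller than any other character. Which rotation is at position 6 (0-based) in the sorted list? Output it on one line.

Answer: uffin$m

Derivation:
All 7 rotations (rotation i = S[i:]+S[:i]):
  rot[0] = muffin$
  rot[1] = uffin$m
  rot[2] = ffin$mu
  rot[3] = fin$muf
  rot[4] = in$muff
  rot[5] = n$muffi
  rot[6] = $muffin
Sorted (with $ < everything):
  sorted[0] = $muffin
  sorted[1] = ffin$mu
  sorted[2] = fin$muf
  sorted[3] = in$muff
  sorted[4] = muffin$
  sorted[5] = n$muffi
  sorted[6] = uffin$m
sorted[6] = uffin$m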